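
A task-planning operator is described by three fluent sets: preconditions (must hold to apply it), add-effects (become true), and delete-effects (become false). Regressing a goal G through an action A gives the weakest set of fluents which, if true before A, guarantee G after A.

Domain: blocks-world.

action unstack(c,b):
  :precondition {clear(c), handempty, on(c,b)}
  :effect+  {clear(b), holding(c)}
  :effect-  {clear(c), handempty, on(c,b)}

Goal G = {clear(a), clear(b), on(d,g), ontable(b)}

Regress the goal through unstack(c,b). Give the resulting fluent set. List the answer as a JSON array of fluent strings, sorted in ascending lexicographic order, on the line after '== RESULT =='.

Compute (G \ add) ∪ pre:
  G ∩ del = {}  (empty — regression defined)
  G \ add = {clear(a), clear(b), on(d,g), ontable(b)} \ {clear(b), holding(c)} = {clear(a), on(d,g), ontable(b)}
  ∪ pre   = {clear(a), on(d,g), ontable(b)} ∪ {clear(c), handempty, on(c,b)}
          = {clear(a), clear(c), handempty, on(c,b), on(d,g), ontable(b)}

== RESULT ==
["clear(a)", "clear(c)", "handempty", "on(c,b)", "on(d,g)", "ontable(b)"]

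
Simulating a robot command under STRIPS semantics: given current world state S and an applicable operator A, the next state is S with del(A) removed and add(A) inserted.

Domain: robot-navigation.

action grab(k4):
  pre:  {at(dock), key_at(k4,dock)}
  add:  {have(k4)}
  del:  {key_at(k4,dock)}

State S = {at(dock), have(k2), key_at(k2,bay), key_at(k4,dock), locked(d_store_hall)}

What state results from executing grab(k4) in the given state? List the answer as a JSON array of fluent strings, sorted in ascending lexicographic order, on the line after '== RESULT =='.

Progress:
  pre ⊆ S: {at(dock), key_at(k4,dock)} ⊆ S  — applicable
  S \ del = {at(dock), have(k2), key_at(k2,bay), locked(d_store_hall)}
  ∪ add   = {at(dock), have(k2), have(k4), key_at(k2,bay), locked(d_store_hall)}

== RESULT ==
["at(dock)", "have(k2)", "have(k4)", "key_at(k2,bay)", "locked(d_store_hall)"]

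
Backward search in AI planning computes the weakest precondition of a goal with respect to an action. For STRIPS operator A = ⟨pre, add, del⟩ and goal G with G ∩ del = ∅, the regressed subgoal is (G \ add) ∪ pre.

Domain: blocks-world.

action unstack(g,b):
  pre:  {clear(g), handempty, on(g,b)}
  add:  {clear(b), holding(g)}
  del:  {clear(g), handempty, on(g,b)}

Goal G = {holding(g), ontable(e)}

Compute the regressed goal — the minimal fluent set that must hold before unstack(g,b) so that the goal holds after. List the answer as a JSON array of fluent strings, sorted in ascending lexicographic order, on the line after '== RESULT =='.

Regress:
  G ∩ del = {}  (empty — regression defined)
  G \ add = {holding(g), ontable(e)} \ {clear(b), holding(g)} = {ontable(e)}
  ∪ pre   = {ontable(e)} ∪ {clear(g), handempty, on(g,b)}
          = {clear(g), handempty, on(g,b), ontable(e)}

== RESULT ==
["clear(g)", "handempty", "on(g,b)", "ontable(e)"]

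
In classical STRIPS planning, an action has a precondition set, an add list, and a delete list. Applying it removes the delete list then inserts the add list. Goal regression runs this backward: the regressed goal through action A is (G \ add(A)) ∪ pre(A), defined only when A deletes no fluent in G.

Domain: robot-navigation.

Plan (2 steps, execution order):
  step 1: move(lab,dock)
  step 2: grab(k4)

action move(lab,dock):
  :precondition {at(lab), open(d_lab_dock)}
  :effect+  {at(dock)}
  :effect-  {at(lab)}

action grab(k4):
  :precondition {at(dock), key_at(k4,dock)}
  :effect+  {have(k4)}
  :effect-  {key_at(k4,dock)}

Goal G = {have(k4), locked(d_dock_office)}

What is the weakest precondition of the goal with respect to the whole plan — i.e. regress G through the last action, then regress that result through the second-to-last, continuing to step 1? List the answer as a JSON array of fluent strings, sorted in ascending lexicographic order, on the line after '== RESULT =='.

Regress step by step:
  through step 2 (grab(k4)): drop {have(k4)}, keep {locked(d_dock_office)}, require {at(dock), key_at(k4,dock)}
    → {at(dock), key_at(k4,dock), locked(d_dock_office)}
  through step 1 (move(lab,dock)): drop {at(dock)}, keep {key_at(k4,dock), locked(d_dock_office)}, require {at(lab), open(d_lab_dock)}
    → {at(lab), key_at(k4,dock), locked(d_dock_office), open(d_lab_dock)}

== RESULT ==
["at(lab)", "key_at(k4,dock)", "locked(d_dock_office)", "open(d_lab_dock)"]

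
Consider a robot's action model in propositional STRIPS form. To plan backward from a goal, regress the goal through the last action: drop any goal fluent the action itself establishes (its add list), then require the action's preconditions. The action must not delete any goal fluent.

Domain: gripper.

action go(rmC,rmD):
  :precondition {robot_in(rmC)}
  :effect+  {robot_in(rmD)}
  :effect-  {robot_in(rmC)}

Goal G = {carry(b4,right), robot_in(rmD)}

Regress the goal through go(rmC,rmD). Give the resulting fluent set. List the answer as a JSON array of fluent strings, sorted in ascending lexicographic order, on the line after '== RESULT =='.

Regress:
  G ∩ del = {}  (empty — regression defined)
  G \ add = {carry(b4,right), robot_in(rmD)} \ {robot_in(rmD)} = {carry(b4,right)}
  ∪ pre   = {carry(b4,right)} ∪ {robot_in(rmC)}
          = {carry(b4,right), robot_in(rmC)}

== RESULT ==
["carry(b4,right)", "robot_in(rmC)"]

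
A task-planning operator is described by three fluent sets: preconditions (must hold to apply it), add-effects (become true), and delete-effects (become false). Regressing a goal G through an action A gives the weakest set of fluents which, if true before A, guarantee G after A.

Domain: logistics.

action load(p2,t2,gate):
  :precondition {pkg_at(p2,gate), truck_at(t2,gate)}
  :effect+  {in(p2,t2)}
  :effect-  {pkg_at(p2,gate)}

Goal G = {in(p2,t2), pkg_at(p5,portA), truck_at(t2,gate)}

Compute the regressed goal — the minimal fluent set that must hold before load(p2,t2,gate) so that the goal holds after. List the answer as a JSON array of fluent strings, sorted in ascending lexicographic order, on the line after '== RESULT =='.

Regress:
  G ∩ del = {}  (empty — regression defined)
  G \ add = {in(p2,t2), pkg_at(p5,portA), truck_at(t2,gate)} \ {in(p2,t2)} = {pkg_at(p5,portA), truck_at(t2,gate)}
  ∪ pre   = {pkg_at(p5,portA), truck_at(t2,gate)} ∪ {pkg_at(p2,gate), truck_at(t2,gate)}
          = {pkg_at(p2,gate), pkg_at(p5,portA), truck_at(t2,gate)}

== RESULT ==
["pkg_at(p2,gate)", "pkg_at(p5,portA)", "truck_at(t2,gate)"]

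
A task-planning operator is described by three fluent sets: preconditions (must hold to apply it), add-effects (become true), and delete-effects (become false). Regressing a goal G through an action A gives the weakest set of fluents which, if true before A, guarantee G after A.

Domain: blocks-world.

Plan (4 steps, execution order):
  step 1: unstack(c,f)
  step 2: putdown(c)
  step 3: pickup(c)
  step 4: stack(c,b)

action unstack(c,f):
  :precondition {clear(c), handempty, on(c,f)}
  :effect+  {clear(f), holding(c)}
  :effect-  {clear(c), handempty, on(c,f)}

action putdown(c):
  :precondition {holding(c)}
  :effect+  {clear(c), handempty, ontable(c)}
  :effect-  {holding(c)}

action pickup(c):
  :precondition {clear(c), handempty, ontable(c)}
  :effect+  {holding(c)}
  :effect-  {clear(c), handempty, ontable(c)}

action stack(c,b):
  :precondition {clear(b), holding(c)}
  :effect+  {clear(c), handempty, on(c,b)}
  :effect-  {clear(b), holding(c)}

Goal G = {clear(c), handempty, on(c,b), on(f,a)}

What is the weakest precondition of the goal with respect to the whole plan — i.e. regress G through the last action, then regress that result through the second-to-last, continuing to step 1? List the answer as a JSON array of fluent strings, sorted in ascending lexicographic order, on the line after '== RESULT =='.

Regress step by step:
  through step 4 (stack(c,b)): drop {clear(c), handempty, on(c,b)}, keep {on(f,a)}, require {clear(b), holding(c)}
    → {clear(b), holding(c), on(f,a)}
  through step 3 (pickup(c)): drop {holding(c)}, keep {clear(b), on(f,a)}, require {clear(c), handempty, ontable(c)}
    → {clear(b), clear(c), handempty, on(f,a), ontable(c)}
  through step 2 (putdown(c)): drop {clear(c), handempty, ontable(c)}, keep {clear(b), on(f,a)}, require {holding(c)}
    → {clear(b), holding(c), on(f,a)}
  through step 1 (unstack(c,f)): drop {holding(c)}, keep {clear(b), on(f,a)}, require {clear(c), handempty, on(c,f)}
    → {clear(b), clear(c), handempty, on(c,f), on(f,a)}

== RESULT ==
["clear(b)", "clear(c)", "handempty", "on(c,f)", "on(f,a)"]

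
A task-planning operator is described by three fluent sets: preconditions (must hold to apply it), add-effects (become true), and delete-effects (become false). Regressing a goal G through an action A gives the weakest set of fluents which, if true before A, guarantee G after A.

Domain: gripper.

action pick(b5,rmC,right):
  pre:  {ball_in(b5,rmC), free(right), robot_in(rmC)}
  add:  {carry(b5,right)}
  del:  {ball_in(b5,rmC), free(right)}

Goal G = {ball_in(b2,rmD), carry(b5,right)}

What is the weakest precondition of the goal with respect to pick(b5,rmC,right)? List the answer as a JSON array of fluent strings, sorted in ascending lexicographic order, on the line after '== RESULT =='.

Compute (G \ add) ∪ pre:
  G ∩ del = {}  (empty — regression defined)
  G \ add = {ball_in(b2,rmD), carry(b5,right)} \ {carry(b5,right)} = {ball_in(b2,rmD)}
  ∪ pre   = {ball_in(b2,rmD)} ∪ {ball_in(b5,rmC), free(right), robot_in(rmC)}
          = {ball_in(b2,rmD), ball_in(b5,rmC), free(right), robot_in(rmC)}

== RESULT ==
["ball_in(b2,rmD)", "ball_in(b5,rmC)", "free(right)", "robot_in(rmC)"]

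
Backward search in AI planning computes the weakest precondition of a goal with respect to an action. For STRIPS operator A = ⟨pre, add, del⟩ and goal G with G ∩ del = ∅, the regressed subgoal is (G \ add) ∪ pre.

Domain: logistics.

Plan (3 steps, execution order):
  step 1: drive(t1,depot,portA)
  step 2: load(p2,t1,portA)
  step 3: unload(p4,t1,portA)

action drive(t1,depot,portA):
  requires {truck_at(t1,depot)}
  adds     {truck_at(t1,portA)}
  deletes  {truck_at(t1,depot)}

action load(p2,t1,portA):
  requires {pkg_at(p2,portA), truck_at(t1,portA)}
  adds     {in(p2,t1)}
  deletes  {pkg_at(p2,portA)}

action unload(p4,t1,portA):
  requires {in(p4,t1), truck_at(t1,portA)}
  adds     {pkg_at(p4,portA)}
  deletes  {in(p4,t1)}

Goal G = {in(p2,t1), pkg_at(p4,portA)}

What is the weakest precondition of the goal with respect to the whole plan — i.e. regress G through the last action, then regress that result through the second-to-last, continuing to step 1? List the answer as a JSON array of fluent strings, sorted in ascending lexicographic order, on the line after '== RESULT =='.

Work backward from the goal:
  through step 3 (unload(p4,t1,portA)): drop {pkg_at(p4,portA)}, keep {in(p2,t1)}, require {in(p4,t1), truck_at(t1,portA)}
    → {in(p2,t1), in(p4,t1), truck_at(t1,portA)}
  through step 2 (load(p2,t1,portA)): drop {in(p2,t1)}, keep {in(p4,t1), truck_at(t1,portA)}, require {pkg_at(p2,portA), truck_at(t1,portA)}
    → {in(p4,t1), pkg_at(p2,portA), truck_at(t1,portA)}
  through step 1 (drive(t1,depot,portA)): drop {truck_at(t1,portA)}, keep {in(p4,t1), pkg_at(p2,portA)}, require {truck_at(t1,depot)}
    → {in(p4,t1), pkg_at(p2,portA), truck_at(t1,depot)}

== RESULT ==
["in(p4,t1)", "pkg_at(p2,portA)", "truck_at(t1,depot)"]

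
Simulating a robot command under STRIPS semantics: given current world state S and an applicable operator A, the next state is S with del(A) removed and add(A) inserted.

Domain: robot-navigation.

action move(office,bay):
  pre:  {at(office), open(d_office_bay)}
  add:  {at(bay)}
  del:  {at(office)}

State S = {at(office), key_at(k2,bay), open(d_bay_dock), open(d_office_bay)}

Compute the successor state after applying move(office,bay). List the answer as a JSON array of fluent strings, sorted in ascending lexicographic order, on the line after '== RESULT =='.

Progress:
  pre ⊆ S: {at(office), open(d_office_bay)} ⊆ S  — applicable
  S \ del = {key_at(k2,bay), open(d_bay_dock), open(d_office_bay)}
  ∪ add   = {at(bay), key_at(k2,bay), open(d_bay_dock), open(d_office_bay)}

== RESULT ==
["at(bay)", "key_at(k2,bay)", "open(d_bay_dock)", "open(d_office_bay)"]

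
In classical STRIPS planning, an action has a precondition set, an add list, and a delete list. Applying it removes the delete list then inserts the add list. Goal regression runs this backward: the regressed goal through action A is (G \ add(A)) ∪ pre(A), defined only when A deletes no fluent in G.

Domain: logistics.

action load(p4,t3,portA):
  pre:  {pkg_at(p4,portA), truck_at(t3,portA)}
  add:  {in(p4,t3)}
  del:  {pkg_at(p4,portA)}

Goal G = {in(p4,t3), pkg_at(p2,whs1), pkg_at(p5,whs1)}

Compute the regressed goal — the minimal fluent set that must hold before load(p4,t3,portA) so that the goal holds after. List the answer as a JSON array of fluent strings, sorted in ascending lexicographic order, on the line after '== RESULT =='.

Compute (G \ add) ∪ pre:
  G ∩ del = {}  (empty — regression defined)
  G \ add = {in(p4,t3), pkg_at(p2,whs1), pkg_at(p5,whs1)} \ {in(p4,t3)} = {pkg_at(p2,whs1), pkg_at(p5,whs1)}
  ∪ pre   = {pkg_at(p2,whs1), pkg_at(p5,whs1)} ∪ {pkg_at(p4,portA), truck_at(t3,portA)}
          = {pkg_at(p2,whs1), pkg_at(p4,portA), pkg_at(p5,whs1), truck_at(t3,portA)}

== RESULT ==
["pkg_at(p2,whs1)", "pkg_at(p4,portA)", "pkg_at(p5,whs1)", "truck_at(t3,portA)"]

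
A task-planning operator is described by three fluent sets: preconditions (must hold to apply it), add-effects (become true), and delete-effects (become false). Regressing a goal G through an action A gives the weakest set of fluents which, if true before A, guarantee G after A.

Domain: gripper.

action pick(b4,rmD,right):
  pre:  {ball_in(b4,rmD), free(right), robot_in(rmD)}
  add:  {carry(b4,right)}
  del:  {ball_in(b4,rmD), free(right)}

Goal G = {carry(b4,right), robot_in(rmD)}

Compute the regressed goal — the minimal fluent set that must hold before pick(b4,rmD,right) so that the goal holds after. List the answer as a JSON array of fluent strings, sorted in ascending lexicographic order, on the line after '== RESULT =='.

Compute (G \ add) ∪ pre:
  G ∩ del = {}  (empty — regression defined)
  G \ add = {carry(b4,right), robot_in(rmD)} \ {carry(b4,right)} = {robot_in(rmD)}
  ∪ pre   = {robot_in(rmD)} ∪ {ball_in(b4,rmD), free(right), robot_in(rmD)}
          = {ball_in(b4,rmD), free(right), robot_in(rmD)}

== RESULT ==
["ball_in(b4,rmD)", "free(right)", "robot_in(rmD)"]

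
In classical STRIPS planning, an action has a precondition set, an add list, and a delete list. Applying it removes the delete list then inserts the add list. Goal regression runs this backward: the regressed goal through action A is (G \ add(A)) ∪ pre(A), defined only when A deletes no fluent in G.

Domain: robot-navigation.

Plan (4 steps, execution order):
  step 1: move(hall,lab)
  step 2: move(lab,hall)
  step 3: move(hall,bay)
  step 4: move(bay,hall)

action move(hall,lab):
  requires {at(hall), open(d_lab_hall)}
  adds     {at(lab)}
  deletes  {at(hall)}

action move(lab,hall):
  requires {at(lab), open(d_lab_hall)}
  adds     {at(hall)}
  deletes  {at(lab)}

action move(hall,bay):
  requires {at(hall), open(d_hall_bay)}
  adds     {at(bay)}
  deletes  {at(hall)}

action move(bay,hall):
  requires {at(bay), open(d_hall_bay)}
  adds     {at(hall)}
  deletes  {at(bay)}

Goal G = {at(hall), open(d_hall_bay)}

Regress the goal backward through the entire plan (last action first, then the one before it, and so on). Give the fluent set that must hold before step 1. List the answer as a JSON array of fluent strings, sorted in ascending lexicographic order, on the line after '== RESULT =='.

Work backward from the goal:
  through step 4 (move(bay,hall)): drop {at(hall)}, keep {open(d_hall_bay)}, require {at(bay), open(d_hall_bay)}
    → {at(bay), open(d_hall_bay)}
  through step 3 (move(hall,bay)): drop {at(bay)}, keep {open(d_hall_bay)}, require {at(hall), open(d_hall_bay)}
    → {at(hall), open(d_hall_bay)}
  through step 2 (move(lab,hall)): drop {at(hall)}, keep {open(d_hall_bay)}, require {at(lab), open(d_lab_hall)}
    → {at(lab), open(d_hall_bay), open(d_lab_hall)}
  through step 1 (move(hall,lab)): drop {at(lab)}, keep {open(d_hall_bay), open(d_lab_hall)}, require {at(hall), open(d_lab_hall)}
    → {at(hall), open(d_hall_bay), open(d_lab_hall)}

== RESULT ==
["at(hall)", "open(d_hall_bay)", "open(d_lab_hall)"]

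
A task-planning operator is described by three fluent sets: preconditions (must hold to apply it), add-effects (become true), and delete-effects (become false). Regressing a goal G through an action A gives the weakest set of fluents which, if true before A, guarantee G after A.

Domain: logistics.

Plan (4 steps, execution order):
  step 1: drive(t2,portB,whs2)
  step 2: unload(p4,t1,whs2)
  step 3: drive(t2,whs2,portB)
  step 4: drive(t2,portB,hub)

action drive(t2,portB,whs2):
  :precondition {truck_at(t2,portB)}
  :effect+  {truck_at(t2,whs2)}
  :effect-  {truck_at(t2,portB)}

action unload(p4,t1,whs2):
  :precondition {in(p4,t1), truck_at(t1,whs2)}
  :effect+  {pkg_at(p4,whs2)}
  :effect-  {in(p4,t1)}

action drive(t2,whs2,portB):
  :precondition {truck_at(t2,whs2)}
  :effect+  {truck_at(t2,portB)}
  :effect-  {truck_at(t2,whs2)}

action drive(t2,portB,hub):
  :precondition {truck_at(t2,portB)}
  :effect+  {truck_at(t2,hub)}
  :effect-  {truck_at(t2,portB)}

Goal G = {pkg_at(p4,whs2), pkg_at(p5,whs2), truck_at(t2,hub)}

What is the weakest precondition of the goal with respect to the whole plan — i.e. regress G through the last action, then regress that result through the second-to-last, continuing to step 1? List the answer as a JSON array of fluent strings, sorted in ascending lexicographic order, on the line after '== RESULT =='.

Work backward from the goal:
  through step 4 (drive(t2,portB,hub)): drop {truck_at(t2,hub)}, keep {pkg_at(p4,whs2), pkg_at(p5,whs2)}, require {truck_at(t2,portB)}
    → {pkg_at(p4,whs2), pkg_at(p5,whs2), truck_at(t2,portB)}
  through step 3 (drive(t2,whs2,portB)): drop {truck_at(t2,portB)}, keep {pkg_at(p4,whs2), pkg_at(p5,whs2)}, require {truck_at(t2,whs2)}
    → {pkg_at(p4,whs2), pkg_at(p5,whs2), truck_at(t2,whs2)}
  through step 2 (unload(p4,t1,whs2)): drop {pkg_at(p4,whs2)}, keep {pkg_at(p5,whs2), truck_at(t2,whs2)}, require {in(p4,t1), truck_at(t1,whs2)}
    → {in(p4,t1), pkg_at(p5,whs2), truck_at(t1,whs2), truck_at(t2,whs2)}
  through step 1 (drive(t2,portB,whs2)): drop {truck_at(t2,whs2)}, keep {in(p4,t1), pkg_at(p5,whs2), truck_at(t1,whs2)}, require {truck_at(t2,portB)}
    → {in(p4,t1), pkg_at(p5,whs2), truck_at(t1,whs2), truck_at(t2,portB)}

== RESULT ==
["in(p4,t1)", "pkg_at(p5,whs2)", "truck_at(t1,whs2)", "truck_at(t2,portB)"]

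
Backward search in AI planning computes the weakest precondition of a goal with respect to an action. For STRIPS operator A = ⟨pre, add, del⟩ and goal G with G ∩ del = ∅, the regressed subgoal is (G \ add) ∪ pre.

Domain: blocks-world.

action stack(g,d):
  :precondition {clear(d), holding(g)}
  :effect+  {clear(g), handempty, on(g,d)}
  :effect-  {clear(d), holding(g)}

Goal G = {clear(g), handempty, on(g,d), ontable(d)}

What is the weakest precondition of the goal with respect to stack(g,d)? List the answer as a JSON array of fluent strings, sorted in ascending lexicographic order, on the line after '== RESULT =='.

Regress:
  G ∩ del = {}  (empty — regression defined)
  G \ add = {clear(g), handempty, on(g,d), ontable(d)} \ {clear(g), handempty, on(g,d)} = {ontable(d)}
  ∪ pre   = {ontable(d)} ∪ {clear(d), holding(g)}
          = {clear(d), holding(g), ontable(d)}

== RESULT ==
["clear(d)", "holding(g)", "ontable(d)"]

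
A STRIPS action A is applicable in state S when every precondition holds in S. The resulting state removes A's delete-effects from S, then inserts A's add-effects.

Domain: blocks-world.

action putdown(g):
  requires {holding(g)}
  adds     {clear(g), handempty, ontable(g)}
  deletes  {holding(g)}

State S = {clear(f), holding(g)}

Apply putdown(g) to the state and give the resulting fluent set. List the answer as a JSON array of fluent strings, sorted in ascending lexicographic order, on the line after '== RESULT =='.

Progress:
  pre ⊆ S: {holding(g)} ⊆ S  — applicable
  S \ del = {clear(f)}
  ∪ add   = {clear(f), clear(g), handempty, ontable(g)}

== RESULT ==
["clear(f)", "clear(g)", "handempty", "ontable(g)"]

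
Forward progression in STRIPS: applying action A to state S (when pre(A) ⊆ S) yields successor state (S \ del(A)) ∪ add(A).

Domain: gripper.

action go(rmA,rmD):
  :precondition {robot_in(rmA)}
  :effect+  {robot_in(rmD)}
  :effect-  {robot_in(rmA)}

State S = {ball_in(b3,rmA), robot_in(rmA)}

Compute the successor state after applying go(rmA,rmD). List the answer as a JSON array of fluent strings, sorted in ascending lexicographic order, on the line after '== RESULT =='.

Progress:
  pre ⊆ S: {robot_in(rmA)} ⊆ S  — applicable
  S \ del = {ball_in(b3,rmA)}
  ∪ add   = {ball_in(b3,rmA), robot_in(rmD)}

== RESULT ==
["ball_in(b3,rmA)", "robot_in(rmD)"]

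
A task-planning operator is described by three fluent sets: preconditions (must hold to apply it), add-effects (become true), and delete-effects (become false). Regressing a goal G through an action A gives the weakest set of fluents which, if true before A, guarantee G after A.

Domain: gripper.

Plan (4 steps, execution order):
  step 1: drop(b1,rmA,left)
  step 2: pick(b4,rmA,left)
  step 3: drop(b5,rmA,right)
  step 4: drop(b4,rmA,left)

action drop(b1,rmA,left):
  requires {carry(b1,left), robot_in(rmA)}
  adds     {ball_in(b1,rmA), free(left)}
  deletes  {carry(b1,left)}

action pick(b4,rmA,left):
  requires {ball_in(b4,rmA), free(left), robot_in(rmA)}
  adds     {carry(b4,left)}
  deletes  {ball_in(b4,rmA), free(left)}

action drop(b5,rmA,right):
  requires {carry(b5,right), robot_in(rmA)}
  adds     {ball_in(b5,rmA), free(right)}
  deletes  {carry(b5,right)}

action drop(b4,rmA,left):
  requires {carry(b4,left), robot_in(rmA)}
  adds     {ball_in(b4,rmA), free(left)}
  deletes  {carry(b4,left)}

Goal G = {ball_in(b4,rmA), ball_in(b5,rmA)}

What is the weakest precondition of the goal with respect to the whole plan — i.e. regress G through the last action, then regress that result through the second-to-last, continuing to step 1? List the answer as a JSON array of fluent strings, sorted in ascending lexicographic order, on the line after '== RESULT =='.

Work backward from the goal:
  through step 4 (drop(b4,rmA,left)): drop {ball_in(b4,rmA)}, keep {ball_in(b5,rmA)}, require {carry(b4,left), robot_in(rmA)}
    → {ball_in(b5,rmA), carry(b4,left), robot_in(rmA)}
  through step 3 (drop(b5,rmA,right)): drop {ball_in(b5,rmA)}, keep {carry(b4,left), robot_in(rmA)}, require {carry(b5,right), robot_in(rmA)}
    → {carry(b4,left), carry(b5,right), robot_in(rmA)}
  through step 2 (pick(b4,rmA,left)): drop {carry(b4,left)}, keep {carry(b5,right), robot_in(rmA)}, require {ball_in(b4,rmA), free(left), robot_in(rmA)}
    → {ball_in(b4,rmA), carry(b5,right), free(left), robot_in(rmA)}
  through step 1 (drop(b1,rmA,left)): drop {free(left)}, keep {ball_in(b4,rmA), carry(b5,right), robot_in(rmA)}, require {carry(b1,left), robot_in(rmA)}
    → {ball_in(b4,rmA), carry(b1,left), carry(b5,right), robot_in(rmA)}

== RESULT ==
["ball_in(b4,rmA)", "carry(b1,left)", "carry(b5,right)", "robot_in(rmA)"]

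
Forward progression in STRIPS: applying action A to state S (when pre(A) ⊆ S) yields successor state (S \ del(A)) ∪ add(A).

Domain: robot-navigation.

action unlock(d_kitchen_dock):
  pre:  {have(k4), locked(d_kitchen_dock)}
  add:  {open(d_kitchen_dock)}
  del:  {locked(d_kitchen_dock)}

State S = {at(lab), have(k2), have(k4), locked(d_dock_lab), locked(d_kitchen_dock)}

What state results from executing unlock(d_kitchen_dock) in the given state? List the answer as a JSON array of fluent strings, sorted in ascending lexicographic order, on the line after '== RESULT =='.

Compute (S \ del) ∪ add:
  pre ⊆ S: {have(k4), locked(d_kitchen_dock)} ⊆ S  — applicable
  S \ del = {at(lab), have(k2), have(k4), locked(d_dock_lab)}
  ∪ add   = {at(lab), have(k2), have(k4), locked(d_dock_lab), open(d_kitchen_dock)}

== RESULT ==
["at(lab)", "have(k2)", "have(k4)", "locked(d_dock_lab)", "open(d_kitchen_dock)"]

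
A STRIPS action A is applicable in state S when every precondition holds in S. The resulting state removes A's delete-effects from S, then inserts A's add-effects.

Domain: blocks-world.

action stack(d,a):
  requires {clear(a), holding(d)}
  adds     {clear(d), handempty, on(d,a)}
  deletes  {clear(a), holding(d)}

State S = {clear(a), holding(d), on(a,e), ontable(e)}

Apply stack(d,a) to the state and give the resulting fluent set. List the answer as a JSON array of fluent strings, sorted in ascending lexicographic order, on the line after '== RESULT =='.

Progress:
  pre ⊆ S: {clear(a), holding(d)} ⊆ S  — applicable
  S \ del = {on(a,e), ontable(e)}
  ∪ add   = {clear(d), handempty, on(a,e), on(d,a), ontable(e)}

== RESULT ==
["clear(d)", "handempty", "on(a,e)", "on(d,a)", "ontable(e)"]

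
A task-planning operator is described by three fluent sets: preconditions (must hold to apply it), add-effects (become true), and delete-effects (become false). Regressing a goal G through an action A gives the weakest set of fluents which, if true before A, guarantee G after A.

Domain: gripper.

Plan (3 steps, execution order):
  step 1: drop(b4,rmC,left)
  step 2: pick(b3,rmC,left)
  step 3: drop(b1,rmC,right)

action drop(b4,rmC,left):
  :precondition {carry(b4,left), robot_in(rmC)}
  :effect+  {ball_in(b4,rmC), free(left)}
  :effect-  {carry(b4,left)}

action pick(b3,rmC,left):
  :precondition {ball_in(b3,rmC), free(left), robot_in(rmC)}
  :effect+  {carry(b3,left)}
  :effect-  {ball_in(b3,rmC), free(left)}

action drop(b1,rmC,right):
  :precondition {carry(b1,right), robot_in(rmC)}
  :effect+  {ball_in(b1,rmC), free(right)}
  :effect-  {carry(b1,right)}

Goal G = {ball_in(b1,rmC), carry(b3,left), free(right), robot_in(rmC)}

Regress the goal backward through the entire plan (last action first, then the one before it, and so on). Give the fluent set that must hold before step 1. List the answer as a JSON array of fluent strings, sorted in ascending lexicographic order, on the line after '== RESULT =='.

Work backward from the goal:
  through step 3 (drop(b1,rmC,right)): drop {ball_in(b1,rmC), free(right)}, keep {carry(b3,left), robot_in(rmC)}, require {carry(b1,right), robot_in(rmC)}
    → {carry(b1,right), carry(b3,left), robot_in(rmC)}
  through step 2 (pick(b3,rmC,left)): drop {carry(b3,left)}, keep {carry(b1,right), robot_in(rmC)}, require {ball_in(b3,rmC), free(left), robot_in(rmC)}
    → {ball_in(b3,rmC), carry(b1,right), free(left), robot_in(rmC)}
  through step 1 (drop(b4,rmC,left)): drop {free(left)}, keep {ball_in(b3,rmC), carry(b1,right), robot_in(rmC)}, require {carry(b4,left), robot_in(rmC)}
    → {ball_in(b3,rmC), carry(b1,right), carry(b4,left), robot_in(rmC)}

== RESULT ==
["ball_in(b3,rmC)", "carry(b1,right)", "carry(b4,left)", "robot_in(rmC)"]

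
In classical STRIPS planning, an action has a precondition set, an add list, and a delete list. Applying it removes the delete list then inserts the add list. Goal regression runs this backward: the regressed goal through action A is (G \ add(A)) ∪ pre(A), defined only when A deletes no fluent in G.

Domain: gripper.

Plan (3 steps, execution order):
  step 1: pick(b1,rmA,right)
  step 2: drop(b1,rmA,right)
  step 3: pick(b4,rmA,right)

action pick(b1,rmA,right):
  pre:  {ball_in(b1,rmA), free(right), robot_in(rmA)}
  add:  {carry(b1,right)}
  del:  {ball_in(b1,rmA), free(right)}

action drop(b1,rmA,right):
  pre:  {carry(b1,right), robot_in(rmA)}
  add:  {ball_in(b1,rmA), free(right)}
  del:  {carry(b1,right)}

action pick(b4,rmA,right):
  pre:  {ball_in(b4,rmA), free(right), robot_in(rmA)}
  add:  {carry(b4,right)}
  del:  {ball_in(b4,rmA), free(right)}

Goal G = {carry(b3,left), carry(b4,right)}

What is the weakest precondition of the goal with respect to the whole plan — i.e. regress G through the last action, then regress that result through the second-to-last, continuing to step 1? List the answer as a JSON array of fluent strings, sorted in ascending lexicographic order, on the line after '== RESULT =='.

Regress step by step:
  through step 3 (pick(b4,rmA,right)): drop {carry(b4,right)}, keep {carry(b3,left)}, require {ball_in(b4,rmA), free(right), robot_in(rmA)}
    → {ball_in(b4,rmA), carry(b3,left), free(right), robot_in(rmA)}
  through step 2 (drop(b1,rmA,right)): drop {free(right)}, keep {ball_in(b4,rmA), carry(b3,left), robot_in(rmA)}, require {carry(b1,right), robot_in(rmA)}
    → {ball_in(b4,rmA), carry(b1,right), carry(b3,left), robot_in(rmA)}
  through step 1 (pick(b1,rmA,right)): drop {carry(b1,right)}, keep {ball_in(b4,rmA), carry(b3,left), robot_in(rmA)}, require {ball_in(b1,rmA), free(right), robot_in(rmA)}
    → {ball_in(b1,rmA), ball_in(b4,rmA), carry(b3,left), free(right), robot_in(rmA)}

== RESULT ==
["ball_in(b1,rmA)", "ball_in(b4,rmA)", "carry(b3,left)", "free(right)", "robot_in(rmA)"]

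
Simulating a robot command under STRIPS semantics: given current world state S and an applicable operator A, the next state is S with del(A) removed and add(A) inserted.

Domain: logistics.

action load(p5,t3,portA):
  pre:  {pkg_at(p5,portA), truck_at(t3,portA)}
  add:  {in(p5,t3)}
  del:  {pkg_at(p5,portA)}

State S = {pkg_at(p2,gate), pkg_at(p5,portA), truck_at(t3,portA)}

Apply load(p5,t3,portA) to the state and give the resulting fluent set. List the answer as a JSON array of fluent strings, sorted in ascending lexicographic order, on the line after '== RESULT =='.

Progress:
  pre ⊆ S: {pkg_at(p5,portA), truck_at(t3,portA)} ⊆ S  — applicable
  S \ del = {pkg_at(p2,gate), truck_at(t3,portA)}
  ∪ add   = {in(p5,t3), pkg_at(p2,gate), truck_at(t3,portA)}

== RESULT ==
["in(p5,t3)", "pkg_at(p2,gate)", "truck_at(t3,portA)"]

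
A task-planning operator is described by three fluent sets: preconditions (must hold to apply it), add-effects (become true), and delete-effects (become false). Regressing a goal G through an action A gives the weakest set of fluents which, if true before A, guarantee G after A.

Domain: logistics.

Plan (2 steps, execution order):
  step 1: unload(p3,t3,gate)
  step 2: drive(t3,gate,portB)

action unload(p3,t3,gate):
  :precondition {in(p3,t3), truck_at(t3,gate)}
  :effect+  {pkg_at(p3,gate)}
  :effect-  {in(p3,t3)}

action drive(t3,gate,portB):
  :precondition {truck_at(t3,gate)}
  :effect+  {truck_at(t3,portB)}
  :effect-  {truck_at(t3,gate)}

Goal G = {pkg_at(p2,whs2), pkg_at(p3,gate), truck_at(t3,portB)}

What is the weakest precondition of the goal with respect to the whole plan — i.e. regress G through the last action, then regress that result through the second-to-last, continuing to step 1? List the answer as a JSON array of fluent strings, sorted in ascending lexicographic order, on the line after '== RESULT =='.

Regress step by step:
  through step 2 (drive(t3,gate,portB)): drop {truck_at(t3,portB)}, keep {pkg_at(p2,whs2), pkg_at(p3,gate)}, require {truck_at(t3,gate)}
    → {pkg_at(p2,whs2), pkg_at(p3,gate), truck_at(t3,gate)}
  through step 1 (unload(p3,t3,gate)): drop {pkg_at(p3,gate)}, keep {pkg_at(p2,whs2), truck_at(t3,gate)}, require {in(p3,t3), truck_at(t3,gate)}
    → {in(p3,t3), pkg_at(p2,whs2), truck_at(t3,gate)}

== RESULT ==
["in(p3,t3)", "pkg_at(p2,whs2)", "truck_at(t3,gate)"]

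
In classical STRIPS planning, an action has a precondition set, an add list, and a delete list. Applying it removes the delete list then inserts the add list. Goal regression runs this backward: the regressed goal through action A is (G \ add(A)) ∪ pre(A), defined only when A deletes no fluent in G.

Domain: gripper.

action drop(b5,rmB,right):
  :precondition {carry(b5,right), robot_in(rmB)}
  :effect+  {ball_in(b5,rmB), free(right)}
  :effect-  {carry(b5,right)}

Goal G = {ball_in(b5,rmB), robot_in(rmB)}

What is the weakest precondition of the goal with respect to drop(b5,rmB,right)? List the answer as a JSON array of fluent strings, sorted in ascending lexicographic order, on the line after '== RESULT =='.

Compute (G \ add) ∪ pre:
  G ∩ del = {}  (empty — regression defined)
  G \ add = {ball_in(b5,rmB), robot_in(rmB)} \ {ball_in(b5,rmB), free(right)} = {robot_in(rmB)}
  ∪ pre   = {robot_in(rmB)} ∪ {carry(b5,right), robot_in(rmB)}
          = {carry(b5,right), robot_in(rmB)}

== RESULT ==
["carry(b5,right)", "robot_in(rmB)"]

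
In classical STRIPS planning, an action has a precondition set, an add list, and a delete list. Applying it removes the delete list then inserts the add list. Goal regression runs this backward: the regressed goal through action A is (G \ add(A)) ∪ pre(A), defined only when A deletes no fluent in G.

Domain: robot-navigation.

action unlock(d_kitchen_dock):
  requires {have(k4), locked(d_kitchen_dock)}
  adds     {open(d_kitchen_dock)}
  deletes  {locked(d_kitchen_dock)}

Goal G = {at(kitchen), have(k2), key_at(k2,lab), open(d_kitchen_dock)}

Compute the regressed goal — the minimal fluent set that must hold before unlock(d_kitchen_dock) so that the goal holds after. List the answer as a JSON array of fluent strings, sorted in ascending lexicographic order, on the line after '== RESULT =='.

Regress:
  G ∩ del = {}  (empty — regression defined)
  G \ add = {at(kitchen), have(k2), key_at(k2,lab), open(d_kitchen_dock)} \ {open(d_kitchen_dock)} = {at(kitchen), have(k2), key_at(k2,lab)}
  ∪ pre   = {at(kitchen), have(k2), key_at(k2,lab)} ∪ {have(k4), locked(d_kitchen_dock)}
          = {at(kitchen), have(k2), have(k4), key_at(k2,lab), locked(d_kitchen_dock)}

== RESULT ==
["at(kitchen)", "have(k2)", "have(k4)", "key_at(k2,lab)", "locked(d_kitchen_dock)"]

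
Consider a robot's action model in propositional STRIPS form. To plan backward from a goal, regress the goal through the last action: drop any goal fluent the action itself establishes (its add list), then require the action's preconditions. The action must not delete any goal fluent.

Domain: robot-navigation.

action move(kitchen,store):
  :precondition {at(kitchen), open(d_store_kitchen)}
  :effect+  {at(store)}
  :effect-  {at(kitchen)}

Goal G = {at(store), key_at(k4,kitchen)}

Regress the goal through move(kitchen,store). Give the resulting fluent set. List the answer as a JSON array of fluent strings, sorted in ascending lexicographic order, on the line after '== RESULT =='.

Compute (G \ add) ∪ pre:
  G ∩ del = {}  (empty — regression defined)
  G \ add = {at(store), key_at(k4,kitchen)} \ {at(store)} = {key_at(k4,kitchen)}
  ∪ pre   = {key_at(k4,kitchen)} ∪ {at(kitchen), open(d_store_kitchen)}
          = {at(kitchen), key_at(k4,kitchen), open(d_store_kitchen)}

== RESULT ==
["at(kitchen)", "key_at(k4,kitchen)", "open(d_store_kitchen)"]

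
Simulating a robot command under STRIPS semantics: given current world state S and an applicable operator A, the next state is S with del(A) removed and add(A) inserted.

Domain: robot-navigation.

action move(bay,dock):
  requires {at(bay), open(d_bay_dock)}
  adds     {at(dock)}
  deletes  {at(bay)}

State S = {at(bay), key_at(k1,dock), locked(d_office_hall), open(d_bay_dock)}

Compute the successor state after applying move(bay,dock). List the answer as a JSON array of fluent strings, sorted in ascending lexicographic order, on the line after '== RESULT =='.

Progress:
  pre ⊆ S: {at(bay), open(d_bay_dock)} ⊆ S  — applicable
  S \ del = {key_at(k1,dock), locked(d_office_hall), open(d_bay_dock)}
  ∪ add   = {at(dock), key_at(k1,dock), locked(d_office_hall), open(d_bay_dock)}

== RESULT ==
["at(dock)", "key_at(k1,dock)", "locked(d_office_hall)", "open(d_bay_dock)"]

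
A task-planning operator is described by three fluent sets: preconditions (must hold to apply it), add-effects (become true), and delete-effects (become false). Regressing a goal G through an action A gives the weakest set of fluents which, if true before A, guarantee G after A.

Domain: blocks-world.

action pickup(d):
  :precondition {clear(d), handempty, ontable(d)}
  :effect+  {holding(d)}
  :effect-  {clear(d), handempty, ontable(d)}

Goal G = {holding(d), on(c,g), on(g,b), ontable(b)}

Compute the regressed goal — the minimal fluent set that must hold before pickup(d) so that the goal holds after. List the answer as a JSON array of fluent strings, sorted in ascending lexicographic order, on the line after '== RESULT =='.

Regress:
  G ∩ del = {}  (empty — regression defined)
  G \ add = {holding(d), on(c,g), on(g,b), ontable(b)} \ {holding(d)} = {on(c,g), on(g,b), ontable(b)}
  ∪ pre   = {on(c,g), on(g,b), ontable(b)} ∪ {clear(d), handempty, ontable(d)}
          = {clear(d), handempty, on(c,g), on(g,b), ontable(b), ontable(d)}

== RESULT ==
["clear(d)", "handempty", "on(c,g)", "on(g,b)", "ontable(b)", "ontable(d)"]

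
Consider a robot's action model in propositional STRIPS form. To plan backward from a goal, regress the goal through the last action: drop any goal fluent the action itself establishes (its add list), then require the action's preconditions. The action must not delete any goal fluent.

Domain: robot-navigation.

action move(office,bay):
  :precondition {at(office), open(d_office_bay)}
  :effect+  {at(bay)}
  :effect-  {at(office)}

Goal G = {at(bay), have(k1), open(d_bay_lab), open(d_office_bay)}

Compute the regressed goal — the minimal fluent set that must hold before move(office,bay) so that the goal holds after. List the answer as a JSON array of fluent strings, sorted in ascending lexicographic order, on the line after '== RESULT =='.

Compute (G \ add) ∪ pre:
  G ∩ del = {}  (empty — regression defined)
  G \ add = {at(bay), have(k1), open(d_bay_lab), open(d_office_bay)} \ {at(bay)} = {have(k1), open(d_bay_lab), open(d_office_bay)}
  ∪ pre   = {have(k1), open(d_bay_lab), open(d_office_bay)} ∪ {at(office), open(d_office_bay)}
          = {at(office), have(k1), open(d_bay_lab), open(d_office_bay)}

== RESULT ==
["at(office)", "have(k1)", "open(d_bay_lab)", "open(d_office_bay)"]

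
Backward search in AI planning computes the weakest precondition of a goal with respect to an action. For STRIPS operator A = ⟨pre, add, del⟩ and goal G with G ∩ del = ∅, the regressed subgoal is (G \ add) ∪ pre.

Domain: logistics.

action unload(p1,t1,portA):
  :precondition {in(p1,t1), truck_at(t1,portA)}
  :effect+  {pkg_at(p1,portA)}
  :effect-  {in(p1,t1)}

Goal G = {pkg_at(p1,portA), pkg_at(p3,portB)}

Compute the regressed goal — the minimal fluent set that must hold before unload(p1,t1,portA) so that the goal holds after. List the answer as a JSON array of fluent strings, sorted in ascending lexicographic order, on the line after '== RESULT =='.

Regress:
  G ∩ del = {}  (empty — regression defined)
  G \ add = {pkg_at(p1,portA), pkg_at(p3,portB)} \ {pkg_at(p1,portA)} = {pkg_at(p3,portB)}
  ∪ pre   = {pkg_at(p3,portB)} ∪ {in(p1,t1), truck_at(t1,portA)}
          = {in(p1,t1), pkg_at(p3,portB), truck_at(t1,portA)}

== RESULT ==
["in(p1,t1)", "pkg_at(p3,portB)", "truck_at(t1,portA)"]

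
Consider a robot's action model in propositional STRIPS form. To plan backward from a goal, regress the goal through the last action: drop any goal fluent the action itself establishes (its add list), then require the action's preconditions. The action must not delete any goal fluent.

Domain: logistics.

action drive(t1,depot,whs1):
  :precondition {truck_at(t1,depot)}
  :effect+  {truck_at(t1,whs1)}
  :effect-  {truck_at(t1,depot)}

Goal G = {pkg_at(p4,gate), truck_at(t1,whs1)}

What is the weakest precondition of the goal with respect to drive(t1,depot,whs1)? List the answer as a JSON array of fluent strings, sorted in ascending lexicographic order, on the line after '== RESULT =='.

Compute (G \ add) ∪ pre:
  G ∩ del = {}  (empty — regression defined)
  G \ add = {pkg_at(p4,gate), truck_at(t1,whs1)} \ {truck_at(t1,whs1)} = {pkg_at(p4,gate)}
  ∪ pre   = {pkg_at(p4,gate)} ∪ {truck_at(t1,depot)}
          = {pkg_at(p4,gate), truck_at(t1,depot)}

== RESULT ==
["pkg_at(p4,gate)", "truck_at(t1,depot)"]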